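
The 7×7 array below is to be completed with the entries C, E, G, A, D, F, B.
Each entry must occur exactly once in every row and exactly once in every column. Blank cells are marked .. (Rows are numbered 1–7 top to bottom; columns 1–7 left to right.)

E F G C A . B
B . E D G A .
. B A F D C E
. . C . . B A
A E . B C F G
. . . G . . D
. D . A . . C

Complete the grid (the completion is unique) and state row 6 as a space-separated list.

C A F G B E D

Row 6, column 6: row 6 has {G, D} and column 6 has {C, A, F, B}, leaving only E.
Row 1, column 6: row 1 has {C, E, G, A, F, B} and column 6 has {C, E, A, F, B}, leaving only D.
Row 2, column 2: row 2 has {E, G, A, D, B} and column 2 has {E, D, F, B}, leaving only C.
Row 6, column 2: row 6 has {E, G, D} and column 2 has {C, E, D, F, B}, leaving only A.
Row 2, column 7: row 2 has {C, E, G, A, D, B} and column 7 has {C, E, G, A, D, B}, leaving only F.
Row 3, column 1: row 3 has {C, E, A, D, F, B} and column 1 has {E, A, B}, leaving only G.
Row 4, column 2: row 4 has {C, A, B} and column 2 has {C, E, A, D, F, B}, leaving only G.
Row 4, column 4: row 4 has {C, G, A, B} and column 4 has {C, G, A, D, F, B}, leaving only E.
Row 4, column 5: row 4 has {C, E, G, A, B} and column 5 has {C, G, A, D}, leaving only F.
Row 6, column 5: row 6 has {E, G, A, D} and column 5 has {C, G, A, D, F}, leaving only B.
Row 6, column 3: row 6 has {E, G, A, D, B} and column 3 has {C, E, G, A}, leaving only F.
Row 6, column 1: row 6 has {E, G, A, D, F, B} and column 1 has {E, G, A, B}, leaving only C.
So row 6 reads: C A F G B E D.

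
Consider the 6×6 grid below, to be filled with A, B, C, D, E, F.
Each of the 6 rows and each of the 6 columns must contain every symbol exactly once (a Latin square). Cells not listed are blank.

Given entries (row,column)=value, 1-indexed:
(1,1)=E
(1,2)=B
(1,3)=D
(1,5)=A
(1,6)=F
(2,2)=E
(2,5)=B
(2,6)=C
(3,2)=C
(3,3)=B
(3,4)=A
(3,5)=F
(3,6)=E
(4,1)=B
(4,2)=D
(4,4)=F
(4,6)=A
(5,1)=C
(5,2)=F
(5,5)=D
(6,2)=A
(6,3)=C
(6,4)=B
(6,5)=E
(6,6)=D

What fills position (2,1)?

Row 1, column 4: row 1 has {A, B, D, E, F} and column 4 has {A, B, F}, leaving only C.
Row 2, column 4: row 2 has {B, C, E} and column 4 has {A, B, C, F}, leaving only D.
Row 3, column 1: row 3 has {A, B, C, E, F} and column 1 has {B, C, E}, leaving only D.
Row 4, column 3: row 4 has {A, B, D, F} and column 3 has {B, C, D}, leaving only E.
Row 4, column 5: row 4 has {A, B, D, E, F} and column 5 has {A, B, D, E, F}, leaving only C.
Row 5, column 3: row 5 has {C, D, F} and column 3 has {B, C, D, E}, leaving only A.
Row 2, column 3: row 2 has {B, C, D, E} and column 3 has {A, B, C, D, E}, leaving only F.
Row 2 already has {B, C, D, E, F} and column 1 already has {B, C, D, E}, so row 2, column 1 must be A.

A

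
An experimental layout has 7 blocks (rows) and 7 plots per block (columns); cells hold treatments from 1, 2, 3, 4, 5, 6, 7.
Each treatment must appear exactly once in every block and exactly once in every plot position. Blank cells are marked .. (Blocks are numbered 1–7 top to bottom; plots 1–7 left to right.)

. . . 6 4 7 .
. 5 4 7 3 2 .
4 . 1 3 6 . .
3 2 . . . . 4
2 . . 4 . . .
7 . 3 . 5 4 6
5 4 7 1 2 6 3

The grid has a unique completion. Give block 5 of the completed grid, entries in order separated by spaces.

2 6 5 4 1 3 7

Block 1, plot 1: block 1 has {4, 6, 7} and plot 1 has {2, 3, 4, 5, 7}, leaving only 1.
Block 1, plot 2: block 1 has {1, 4, 6, 7} and plot 2 has {2, 4, 5}, leaving only 3.
Block 2, plot 1: block 2 has {2, 3, 4, 5, 7} and plot 1 has {1, 2, 3, 4, 5, 7}, leaving only 6.
Block 2, plot 7: block 2 has {2, 3, 4, 5, 6, 7} and plot 7 has {3, 4, 6}, leaving only 1.
Block 3, plot 2: block 3 has {1, 3, 4, 6} and plot 2 has {2, 3, 4, 5}, leaving only 7.
Block 3, plot 6: block 3 has {1, 3, 4, 6, 7} and plot 6 has {2, 4, 6, 7}, leaving only 5.
Block 3, plot 7: block 3 has {1, 3, 4, 5, 6, 7} and plot 7 has {1, 3, 4, 6}, leaving only 2.
Block 1, plot 7: block 1 has {1, 3, 4, 6, 7} and plot 7 has {1, 2, 3, 4, 6}, leaving only 5.
Block 5, plot 7: block 5 has {2, 4} and plot 7 has {1, 2, 3, 4, 5, 6}, leaving only 7.
Block 5, plot 5: block 5 has {2, 4, 7} and plot 5 has {2, 3, 4, 5, 6}, leaving only 1.
Block 5, plot 2: block 5 has {1, 2, 4, 7} and plot 2 has {2, 3, 4, 5, 7}, leaving only 6.
Block 5, plot 3: block 5 has {1, 2, 4, 6, 7} and plot 3 has {1, 3, 4, 7}, leaving only 5.
Block 5, plot 6: block 5 has {1, 2, 4, 5, 6, 7} and plot 6 has {2, 4, 5, 6, 7}, leaving only 3.
So block 5 reads: 2 6 5 4 1 3 7.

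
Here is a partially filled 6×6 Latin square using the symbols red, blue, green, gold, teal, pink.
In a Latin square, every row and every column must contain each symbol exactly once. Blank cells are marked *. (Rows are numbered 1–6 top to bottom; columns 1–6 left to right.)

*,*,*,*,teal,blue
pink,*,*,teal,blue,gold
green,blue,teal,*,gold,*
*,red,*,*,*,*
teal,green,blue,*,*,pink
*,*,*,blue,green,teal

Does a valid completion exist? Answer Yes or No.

Row 2, column 2: row 2 together with column 2 already contain {red, blue, green, gold, teal, pink} — every symbol — so nothing can go there. The grid has no valid completion.

No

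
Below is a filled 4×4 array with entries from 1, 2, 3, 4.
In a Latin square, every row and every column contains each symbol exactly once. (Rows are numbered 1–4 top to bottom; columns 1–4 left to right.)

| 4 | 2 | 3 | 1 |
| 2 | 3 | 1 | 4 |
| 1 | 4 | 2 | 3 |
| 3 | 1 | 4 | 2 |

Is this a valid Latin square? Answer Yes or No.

Each row is a permutation of the 4 symbols, and so is each column.

Yes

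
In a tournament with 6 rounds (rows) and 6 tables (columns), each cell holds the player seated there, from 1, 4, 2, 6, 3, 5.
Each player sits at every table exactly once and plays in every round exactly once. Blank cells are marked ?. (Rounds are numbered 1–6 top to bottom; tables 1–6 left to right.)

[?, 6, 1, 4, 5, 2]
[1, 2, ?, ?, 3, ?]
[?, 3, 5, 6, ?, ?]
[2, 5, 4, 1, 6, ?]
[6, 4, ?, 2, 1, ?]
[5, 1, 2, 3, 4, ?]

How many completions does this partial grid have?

1

Round 1, table 1: eliminating its round and table leaves {3}.
Round 2, table 3: eliminating its round and table leaves {6}.
Round 2, table 4: eliminating its round and table leaves {5}.
Round 2, table 6: eliminating its round and table leaves {4, 6, 5}.
Round 3, table 1: eliminating its round and table leaves {4}.
Round 3, table 5: eliminating its round and table leaves {2}.
Round 3, table 6: eliminating its round and table leaves {1, 4}.
Round 4, table 6: eliminating its round and table leaves {3}.
Round 5, table 3: eliminating its round and table leaves {3}.
Round 5, table 6: eliminating its round and table leaves {3, 5}.
Round 6, table 6: eliminating its round and table leaves {6}.
Only one assignment across all blanks avoids any round or table repeat, giving 1 completion.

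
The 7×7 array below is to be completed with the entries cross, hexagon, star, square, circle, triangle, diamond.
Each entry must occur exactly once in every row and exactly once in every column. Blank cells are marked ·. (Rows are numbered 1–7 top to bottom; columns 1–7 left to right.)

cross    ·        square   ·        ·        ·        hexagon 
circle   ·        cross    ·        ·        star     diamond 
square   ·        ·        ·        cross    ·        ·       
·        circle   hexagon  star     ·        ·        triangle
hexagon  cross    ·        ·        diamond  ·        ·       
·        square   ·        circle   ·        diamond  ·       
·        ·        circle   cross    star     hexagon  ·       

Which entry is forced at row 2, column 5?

triangle

Row 4, column 1: row 4 has {hexagon, star, circle, triangle} and column 1 has {cross, hexagon, square, circle}, leaving only diamond.
Row 4, column 5: row 4 has {hexagon, star, circle, triangle, diamond} and column 5 has {cross, star, diamond}, leaving only square.
Row 4, column 6: row 4 has {hexagon, star, square, circle, triangle, diamond} and column 6 has {hexagon, star, diamond}, leaving only cross.
Row 7, column 1: row 7 has {cross, hexagon, star, circle} and column 1 has {cross, hexagon, square, circle, diamond}, leaving only triangle.
Row 6, column 1: row 6 has {square, circle, diamond} and column 1 has {cross, hexagon, square, circle, triangle, diamond}, leaving only star.
Row 6, column 3: row 6 has {star, square, circle, diamond} and column 3 has {cross, hexagon, square, circle}, leaving only triangle.
Row 5, column 3: row 5 has {cross, hexagon, diamond} and column 3 has {cross, hexagon, square, circle, triangle}, leaving only star.
Row 3, column 3: row 3 has {cross, square} and column 3 has {cross, hexagon, star, square, circle, triangle}, leaving only diamond.
Row 6, column 5: row 6 has {star, square, circle, triangle, diamond} and column 5 has {cross, star, square, diamond}, leaving only hexagon.
Row 2 already has {cross, star, circle, diamond} and column 5 already has {cross, hexagon, star, square, diamond}, so row 2, column 5 must be triangle.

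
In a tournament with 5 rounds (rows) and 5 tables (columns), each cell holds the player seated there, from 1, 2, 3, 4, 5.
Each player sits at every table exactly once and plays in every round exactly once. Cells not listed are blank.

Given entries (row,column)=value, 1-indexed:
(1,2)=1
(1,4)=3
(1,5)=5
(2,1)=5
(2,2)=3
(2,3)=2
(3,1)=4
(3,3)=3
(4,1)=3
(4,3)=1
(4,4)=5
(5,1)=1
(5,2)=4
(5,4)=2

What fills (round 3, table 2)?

Round 1, table 1: round 1 has {1, 3, 5} and table 1 has {1, 3, 4, 5}, leaving only 2.
Round 1, table 3: round 1 has {1, 2, 3, 5} and table 3 has {1, 2, 3}, leaving only 4.
Round 3, table 4: round 3 has {3, 4} and table 4 has {2, 3, 5}, leaving only 1.
Round 2, table 4: round 2 has {2, 3, 5} and table 4 has {1, 2, 3, 5}, leaving only 4.
Round 2, table 5: round 2 has {2, 3, 4, 5} and table 5 has {5}, leaving only 1.
Round 3, table 5: round 3 has {1, 3, 4} and table 5 has {1, 5}, leaving only 2.
Round 3 already has {1, 2, 3, 4} and table 2 already has {1, 3, 4}, so round 3, table 2 must be 5.

5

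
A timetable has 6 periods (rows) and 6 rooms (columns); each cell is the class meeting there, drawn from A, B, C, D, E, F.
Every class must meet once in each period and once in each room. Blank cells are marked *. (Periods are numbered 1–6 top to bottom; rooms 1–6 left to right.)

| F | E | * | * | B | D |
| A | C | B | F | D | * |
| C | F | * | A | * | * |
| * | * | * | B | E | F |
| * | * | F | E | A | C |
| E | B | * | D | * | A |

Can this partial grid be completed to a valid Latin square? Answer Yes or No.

Period 3, room 5: period 3 together with room 5 already contain {A, B, C, D, E, F} — every symbol — so nothing can go there. The grid has no valid completion.

No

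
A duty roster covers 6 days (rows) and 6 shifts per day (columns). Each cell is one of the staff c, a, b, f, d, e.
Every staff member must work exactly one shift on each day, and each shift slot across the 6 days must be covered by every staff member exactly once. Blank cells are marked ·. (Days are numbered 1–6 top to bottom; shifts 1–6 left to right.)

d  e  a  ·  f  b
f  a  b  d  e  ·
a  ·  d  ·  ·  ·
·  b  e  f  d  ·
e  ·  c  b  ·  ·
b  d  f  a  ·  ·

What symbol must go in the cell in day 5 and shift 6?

d

Day 1, shift 4: day 1 has {a, b, f, d, e} and shift 4 has {a, b, f, d}, leaving only c.
Day 2, shift 6: day 2 has {a, b, f, d, e} and shift 6 has {b}, leaving only c.
Day 3, shift 4: day 3 has {a, d} and shift 4 has {c, a, b, f, d}, leaving only e.
Day 3, shift 6: day 3 has {a, d, e} and shift 6 has {c, b}, leaving only f.
Day 3, shift 2: day 3 has {a, f, d, e} and shift 2 has {a, b, d, e}, leaving only c.
Day 3, shift 5: day 3 has {c, a, f, d, e} and shift 5 has {f, d, e}, leaving only b.
Day 4, shift 1: day 4 has {b, f, d, e} and shift 1 has {a, b, f, d, e}, leaving only c.
Day 4, shift 6: day 4 has {c, b, f, d, e} and shift 6 has {c, b, f}, leaving only a.
Day 5 already has {c, b, e} and shift 6 already has {c, a, b, f}, so day 5, shift 6 must be d.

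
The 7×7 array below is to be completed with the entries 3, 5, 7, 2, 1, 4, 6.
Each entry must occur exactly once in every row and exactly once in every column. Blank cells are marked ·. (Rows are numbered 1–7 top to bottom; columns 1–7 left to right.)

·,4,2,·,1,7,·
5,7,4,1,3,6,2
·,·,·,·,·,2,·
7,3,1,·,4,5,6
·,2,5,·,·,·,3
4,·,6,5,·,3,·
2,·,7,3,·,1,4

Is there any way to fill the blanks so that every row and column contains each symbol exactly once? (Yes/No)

Yes

No row or column among the givens repeats a symbol, and propagating forced cells runs into no contradiction.
One valid completion exists (for instance, 3 4 2 6 1 7 5 / 5 7 4 1 3 6 2 / 6 5 3 4 7 2 1 / 7 3 1 2 4 5 6 / 1 2 5 7 6 4 3 / 4 1 6 5 2 3 7 / 2 6 7 3 5 1 4).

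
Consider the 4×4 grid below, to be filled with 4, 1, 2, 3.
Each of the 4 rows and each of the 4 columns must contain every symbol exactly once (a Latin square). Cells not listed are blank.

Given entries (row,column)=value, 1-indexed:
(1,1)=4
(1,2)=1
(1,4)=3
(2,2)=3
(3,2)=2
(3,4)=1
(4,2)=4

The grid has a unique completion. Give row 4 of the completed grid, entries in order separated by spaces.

Row 4, column 4: row 4 has {4} and column 4 has {1, 3}, leaving only 2.
Row 1, column 3: row 1 has {4, 1, 3} and column 3 has {}, leaving only 2.
Row 2, column 4: row 2 has {3} and column 4 has {1, 2, 3}, leaving only 4.
Row 2, column 3: row 2 has {4, 3} and column 3 has {2}, leaving only 1.
Row 4, column 3: row 4 has {4, 2} and column 3 has {1, 2}, leaving only 3.
Row 4, column 1: row 4 has {4, 2, 3} and column 1 has {4}, leaving only 1.
So row 4 reads: 1 4 3 2.

1 4 3 2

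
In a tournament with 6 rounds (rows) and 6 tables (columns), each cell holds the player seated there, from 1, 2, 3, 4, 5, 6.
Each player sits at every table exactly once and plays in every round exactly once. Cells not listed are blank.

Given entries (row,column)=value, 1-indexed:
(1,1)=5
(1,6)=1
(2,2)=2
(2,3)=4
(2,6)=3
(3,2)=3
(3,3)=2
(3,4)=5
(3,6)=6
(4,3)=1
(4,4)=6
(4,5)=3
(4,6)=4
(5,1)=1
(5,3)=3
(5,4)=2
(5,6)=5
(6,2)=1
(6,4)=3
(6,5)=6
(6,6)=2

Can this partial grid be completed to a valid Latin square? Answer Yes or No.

Round 1, table 3: round 1 has {1, 5} and table 3 has {1, 2, 3, 4}, so it must be 6.
Round 1, table 2: round 1 has {1, 5, 6} and table 2 has {1, 2, 3}, so it must be 4.
Now round 1, table 4: round 1 together with table 4 already contain {1, 2, 3, 4, 5, 6} — every symbol — so nothing can go there. The grid has no valid completion.

No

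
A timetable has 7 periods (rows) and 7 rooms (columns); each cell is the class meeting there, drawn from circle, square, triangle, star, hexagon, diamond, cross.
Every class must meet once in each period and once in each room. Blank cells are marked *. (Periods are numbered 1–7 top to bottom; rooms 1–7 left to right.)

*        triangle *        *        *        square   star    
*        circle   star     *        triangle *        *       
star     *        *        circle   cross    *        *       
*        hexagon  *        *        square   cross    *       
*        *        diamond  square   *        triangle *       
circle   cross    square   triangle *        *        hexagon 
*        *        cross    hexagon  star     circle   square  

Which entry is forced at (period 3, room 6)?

Period 5, room 2: period 5 has {square, triangle, diamond} and room 2 has {circle, triangle, hexagon, cross}, leaving only star.
Period 6, room 5: period 6 has {circle, square, triangle, hexagon, cross} and room 5 has {square, triangle, star, cross}, leaving only diamond.
Period 6, room 6: period 6 has {circle, square, triangle, hexagon, diamond, cross} and room 6 has {circle, square, triangle, cross}, leaving only star.
Period 7, room 2: period 7 has {circle, square, star, hexagon, cross} and room 2 has {circle, triangle, star, hexagon, cross}, leaving only diamond.
Period 3, room 2: period 3 has {circle, star, cross} and room 2 has {circle, triangle, star, hexagon, diamond, cross}, leaving only square.
Period 7, room 1: period 7 has {circle, square, star, hexagon, diamond, cross} and room 1 has {circle, star}, leaving only triangle.
Period 4, room 1: period 4 has {square, hexagon, cross} and room 1 has {circle, triangle, star}, leaving only diamond.
Period 4, room 4: period 4 has {square, hexagon, diamond, cross} and room 4 has {circle, square, triangle, hexagon}, leaving only star.
Period 3, room 6 is narrowed to {hexagon, diamond}.
If it were hexagon, then period 2, room 7 would be left with no valid symbol.
So period 3, room 6 must be diamond.

diamond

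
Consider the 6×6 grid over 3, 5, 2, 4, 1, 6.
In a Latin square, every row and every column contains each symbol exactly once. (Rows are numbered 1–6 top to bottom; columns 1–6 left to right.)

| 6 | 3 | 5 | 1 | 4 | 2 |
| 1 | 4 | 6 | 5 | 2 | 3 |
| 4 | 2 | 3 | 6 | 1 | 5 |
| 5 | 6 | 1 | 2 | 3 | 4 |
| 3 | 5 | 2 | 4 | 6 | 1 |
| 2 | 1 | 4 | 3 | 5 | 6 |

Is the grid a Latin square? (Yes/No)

Each row is a permutation of the 6 symbols, and so is each column.

Yes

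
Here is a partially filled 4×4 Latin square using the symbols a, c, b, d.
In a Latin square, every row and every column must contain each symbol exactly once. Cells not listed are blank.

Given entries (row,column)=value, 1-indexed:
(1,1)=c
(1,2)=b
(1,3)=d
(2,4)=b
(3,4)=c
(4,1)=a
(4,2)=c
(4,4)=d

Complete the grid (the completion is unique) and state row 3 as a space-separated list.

Row 1, column 4: row 1 has {c, b, d} and column 4 has {c, b, d}, leaving only a.
Row 2, column 1: row 2 has {b} and column 1 has {a, c}, leaving only d.
Row 3, column 1: row 3 has {c} and column 1 has {a, c, d}, leaving only b.
Row 3, column 3: row 3 has {c, b} and column 3 has {d}, leaving only a.
Row 3, column 2: row 3 has {a, c, b} and column 2 has {c, b}, leaving only d.
So row 3 reads: b d a c.

b d a c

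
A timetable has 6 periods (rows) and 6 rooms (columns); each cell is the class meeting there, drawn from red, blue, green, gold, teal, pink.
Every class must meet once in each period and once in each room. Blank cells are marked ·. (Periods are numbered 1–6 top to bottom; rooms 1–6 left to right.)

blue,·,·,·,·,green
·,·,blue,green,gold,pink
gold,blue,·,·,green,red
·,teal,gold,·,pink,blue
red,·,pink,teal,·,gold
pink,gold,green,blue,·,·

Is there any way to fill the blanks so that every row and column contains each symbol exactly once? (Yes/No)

Yes

No period or room among the givens repeats a symbol, and propagating forced cells runs into no contradiction.
One valid completion exists (for instance, blue pink red gold teal green / teal red blue green gold pink / gold blue teal pink green red / green teal gold red pink blue / red green pink teal blue gold / pink gold green blue red teal).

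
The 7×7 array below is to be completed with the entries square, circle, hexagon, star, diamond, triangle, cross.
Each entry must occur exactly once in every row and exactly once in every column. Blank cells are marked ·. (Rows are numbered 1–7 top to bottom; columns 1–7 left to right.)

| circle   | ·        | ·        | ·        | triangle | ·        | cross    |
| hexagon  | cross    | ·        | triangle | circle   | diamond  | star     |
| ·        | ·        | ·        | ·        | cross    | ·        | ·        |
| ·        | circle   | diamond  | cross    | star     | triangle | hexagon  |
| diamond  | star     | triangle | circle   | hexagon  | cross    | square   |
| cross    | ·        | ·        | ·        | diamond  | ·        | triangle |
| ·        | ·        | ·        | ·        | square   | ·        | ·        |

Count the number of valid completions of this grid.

Row 1, column 2: eliminating its row and column leaves {square, hexagon, diamond}.
Row 1, column 3: eliminating its row and column leaves {square, hexagon, star}.
Row 1, column 4: eliminating its row and column leaves {square, hexagon, star, diamond}.
Row 1, column 6: eliminating its row and column leaves {square, hexagon, star}.
Row 2, column 3: eliminating its row and column leaves {square}.
Row 3, column 1: eliminating its row and column leaves {square, star, triangle}.
Row 3, column 2: eliminating its row and column leaves {square, hexagon, diamond, triangle}.
Row 3, column 3: eliminating its row and column leaves {square, circle, hexagon, star}.
Row 3, column 4: eliminating its row and column leaves {square, hexagon, star, diamond}.
Row 3, column 6: eliminating its row and column leaves {square, circle, hexagon, star}.
Row 3, column 7: eliminating its row and column leaves {circle, diamond}.
Row 4, column 1: eliminating its row and column leaves {square}.
Row 6, column 2: eliminating its row and column leaves {square, hexagon}.
Row 6, column 3: eliminating its row and column leaves {square, circle, hexagon, star}.
Row 6, column 4: eliminating its row and column leaves {square, hexagon, star}.
Row 6, column 6: eliminating its row and column leaves {square, circle, hexagon, star}.
Row 7, column 1: eliminating its row and column leaves {star, triangle}.
Row 7, column 2: eliminating its row and column leaves {hexagon, diamond, triangle}.
Row 7, column 3: eliminating its row and column leaves {circle, hexagon, star, cross}.
Row 7, column 4: eliminating its row and column leaves {hexagon, star, diamond}.
Row 7, column 6: eliminating its row and column leaves {circle, hexagon, star}.
Row 7, column 7: eliminating its row and column leaves {circle, diamond}.
Enumerating the assignments across these blanks that avoid any row or column repeat gives 26 completions.

26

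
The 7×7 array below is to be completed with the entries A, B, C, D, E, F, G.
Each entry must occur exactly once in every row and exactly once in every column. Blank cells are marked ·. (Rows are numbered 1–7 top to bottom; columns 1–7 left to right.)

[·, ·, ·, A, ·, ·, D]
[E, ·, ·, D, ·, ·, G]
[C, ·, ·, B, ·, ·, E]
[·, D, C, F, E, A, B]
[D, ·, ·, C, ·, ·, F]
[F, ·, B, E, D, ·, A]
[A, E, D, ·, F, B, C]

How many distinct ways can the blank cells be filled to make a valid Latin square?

8

Row 1, column 1: eliminating its row and column leaves {B, G}.
Row 1, column 2: eliminating its row and column leaves {B, C, F, G}.
Row 1, column 3: eliminating its row and column leaves {E, F, G}.
Row 1, column 5: eliminating its row and column leaves {B, C, G}.
Row 1, column 6: eliminating its row and column leaves {C, E, F, G}.
Row 2, column 2: eliminating its row and column leaves {A, B, C, F}.
Row 2, column 3: eliminating its row and column leaves {A, F}.
Row 2, column 5: eliminating its row and column leaves {A, B, C}.
Row 2, column 6: eliminating its row and column leaves {C, F}.
Row 3, column 2: eliminating its row and column leaves {A, F, G}.
Row 3, column 3: eliminating its row and column leaves {A, F, G}.
Row 3, column 5: eliminating its row and column leaves {A, G}.
Row 3, column 6: eliminating its row and column leaves {D, F, G}.
Row 4, column 1: eliminating its row and column leaves {G}.
Row 5, column 2: eliminating its row and column leaves {A, B, G}.
Row 5, column 3: eliminating its row and column leaves {A, E, G}.
Row 5, column 5: eliminating its row and column leaves {A, B, G}.
Row 5, column 6: eliminating its row and column leaves {E, G}.
Row 6, column 2: eliminating its row and column leaves {C, G}.
Row 6, column 6: eliminating its row and column leaves {C, G}.
Row 7, column 4: eliminating its row and column leaves {G}.
Enumerating the assignments across these blanks that avoid any row or column repeat gives 8 completions.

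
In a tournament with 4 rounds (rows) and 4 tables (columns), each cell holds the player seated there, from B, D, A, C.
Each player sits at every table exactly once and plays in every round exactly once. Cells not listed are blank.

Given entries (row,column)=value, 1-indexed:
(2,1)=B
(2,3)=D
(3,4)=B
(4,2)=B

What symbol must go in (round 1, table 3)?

B

Round 1, table 3 is narrowed to {B, A, C}.
If it were A, then round 4, table 3 would be left with no valid symbol.
If it were C, then round 4, table 3 would be left with no valid symbol.
So round 1, table 3 must be B.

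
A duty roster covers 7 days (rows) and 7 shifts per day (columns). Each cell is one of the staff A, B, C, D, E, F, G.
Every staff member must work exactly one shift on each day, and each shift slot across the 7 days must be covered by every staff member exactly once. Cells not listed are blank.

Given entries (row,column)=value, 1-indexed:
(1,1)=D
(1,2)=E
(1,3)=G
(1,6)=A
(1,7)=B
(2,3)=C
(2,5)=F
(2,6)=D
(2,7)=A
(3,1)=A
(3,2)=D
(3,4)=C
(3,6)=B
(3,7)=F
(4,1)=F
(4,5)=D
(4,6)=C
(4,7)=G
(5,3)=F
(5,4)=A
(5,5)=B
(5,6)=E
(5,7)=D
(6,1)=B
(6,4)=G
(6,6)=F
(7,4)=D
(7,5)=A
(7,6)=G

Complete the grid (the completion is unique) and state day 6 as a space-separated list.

B A D G E F C

Day 1, shift 4: day 1 has {A, B, D, E, G} and shift 4 has {A, C, D, G}, leaving only F.
Day 1, shift 5: day 1 has {A, B, D, E, F, G} and shift 5 has {A, B, D, F}, leaving only C.
Day 6, shift 5: day 6 has {B, F, G} and shift 5 has {A, B, C, D, F}, leaving only E.
Day 6, shift 7: day 6 has {B, E, F, G} and shift 7 has {A, B, D, F, G}, leaving only C.
Day 6, shift 2: day 6 has {B, C, E, F, G} and shift 2 has {D, E}, leaving only A.
Day 6, shift 3: day 6 has {A, B, C, E, F, G} and shift 3 has {C, F, G}, leaving only D.
So day 6 reads: B A D G E F C.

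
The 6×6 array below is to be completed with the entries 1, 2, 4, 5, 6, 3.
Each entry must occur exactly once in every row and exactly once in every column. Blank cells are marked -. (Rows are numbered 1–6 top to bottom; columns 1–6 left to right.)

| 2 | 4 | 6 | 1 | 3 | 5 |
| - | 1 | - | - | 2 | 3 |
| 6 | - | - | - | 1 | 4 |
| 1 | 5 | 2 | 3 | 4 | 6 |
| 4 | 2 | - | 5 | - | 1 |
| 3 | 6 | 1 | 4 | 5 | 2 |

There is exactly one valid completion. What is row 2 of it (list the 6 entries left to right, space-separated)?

5 1 4 6 2 3

Row 2, column 1: row 2 has {1, 2, 3} and column 1 has {1, 2, 4, 6, 3}, leaving only 5.
Row 2, column 3: row 2 has {1, 2, 5, 3} and column 3 has {1, 2, 6}, leaving only 4.
Row 2, column 4: row 2 has {1, 2, 4, 5, 3} and column 4 has {1, 4, 5, 3}, leaving only 6.
So row 2 reads: 5 1 4 6 2 3.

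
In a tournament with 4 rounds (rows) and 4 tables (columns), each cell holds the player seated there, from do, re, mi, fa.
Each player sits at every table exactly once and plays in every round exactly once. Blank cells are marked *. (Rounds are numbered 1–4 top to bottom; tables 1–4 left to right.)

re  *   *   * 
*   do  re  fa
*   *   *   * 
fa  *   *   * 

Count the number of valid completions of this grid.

4

Round 1, table 2: eliminating its round and table leaves {mi, fa}.
Round 1, table 3: eliminating its round and table leaves {do, mi, fa}.
Round 1, table 4: eliminating its round and table leaves {do, mi}.
Round 2, table 1: eliminating its round and table leaves {mi}.
Round 3, table 1: eliminating its round and table leaves {do, mi}.
Round 3, table 2: eliminating its round and table leaves {re, mi, fa}.
Round 3, table 3: eliminating its round and table leaves {do, mi, fa}.
Round 3, table 4: eliminating its round and table leaves {do, re, mi}.
Round 4, table 2: eliminating its round and table leaves {re, mi}.
Round 4, table 3: eliminating its round and table leaves {do, mi}.
Round 4, table 4: eliminating its round and table leaves {do, re, mi}.
Enumerating the assignments across these blanks that avoid any round or table repeat gives 4 completions.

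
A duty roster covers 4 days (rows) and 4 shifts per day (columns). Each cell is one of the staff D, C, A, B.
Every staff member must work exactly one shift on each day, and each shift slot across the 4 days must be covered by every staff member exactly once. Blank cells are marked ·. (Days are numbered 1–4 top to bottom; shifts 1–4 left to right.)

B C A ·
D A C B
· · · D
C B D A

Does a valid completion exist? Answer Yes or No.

Day 1, shift 4: day 1 together with shift 4 already contain {D, C, A, B} — every symbol — so nothing can go there. The grid has no valid completion.

No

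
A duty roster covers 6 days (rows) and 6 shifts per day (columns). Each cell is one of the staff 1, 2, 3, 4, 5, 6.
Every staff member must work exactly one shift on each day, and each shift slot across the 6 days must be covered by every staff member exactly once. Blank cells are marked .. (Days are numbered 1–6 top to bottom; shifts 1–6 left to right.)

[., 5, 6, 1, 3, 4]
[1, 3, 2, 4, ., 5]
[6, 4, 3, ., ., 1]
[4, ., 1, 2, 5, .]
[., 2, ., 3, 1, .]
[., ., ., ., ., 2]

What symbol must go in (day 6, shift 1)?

3

Day 1, shift 1: day 1 has {1, 3, 4, 5, 6} and shift 1 has {1, 4, 6}, leaving only 2.
Day 2, shift 5: day 2 has {1, 2, 3, 4, 5} and shift 5 has {1, 3, 5}, leaving only 6.
Day 3, shift 4: day 3 has {1, 3, 4, 6} and shift 4 has {1, 2, 3, 4}, leaving only 5.
Day 3, shift 5: day 3 has {1, 3, 4, 5, 6} and shift 5 has {1, 3, 5, 6}, leaving only 2.
Day 4, shift 2: day 4 has {1, 2, 4, 5} and shift 2 has {2, 3, 4, 5}, leaving only 6.
Day 4, shift 6: day 4 has {1, 2, 4, 5, 6} and shift 6 has {1, 2, 4, 5}, leaving only 3.
Day 5, shift 1: day 5 has {1, 2, 3} and shift 1 has {1, 2, 4, 6}, leaving only 5.
Day 6 already has {2} and shift 1 already has {1, 2, 4, 5, 6}, so day 6, shift 1 must be 3.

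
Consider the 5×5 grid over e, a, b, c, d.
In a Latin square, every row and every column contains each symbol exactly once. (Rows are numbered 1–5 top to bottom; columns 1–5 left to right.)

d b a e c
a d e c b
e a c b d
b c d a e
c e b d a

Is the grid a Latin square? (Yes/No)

Each row is a permutation of the 5 symbols, and so is each column.

Yes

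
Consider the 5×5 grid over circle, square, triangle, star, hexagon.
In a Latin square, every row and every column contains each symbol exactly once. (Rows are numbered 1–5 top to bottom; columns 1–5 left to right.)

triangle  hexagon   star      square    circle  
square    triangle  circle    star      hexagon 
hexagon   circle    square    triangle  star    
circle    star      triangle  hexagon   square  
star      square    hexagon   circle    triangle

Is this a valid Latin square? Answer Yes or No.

Each row is a permutation of the 5 symbols, and so is each column.

Yes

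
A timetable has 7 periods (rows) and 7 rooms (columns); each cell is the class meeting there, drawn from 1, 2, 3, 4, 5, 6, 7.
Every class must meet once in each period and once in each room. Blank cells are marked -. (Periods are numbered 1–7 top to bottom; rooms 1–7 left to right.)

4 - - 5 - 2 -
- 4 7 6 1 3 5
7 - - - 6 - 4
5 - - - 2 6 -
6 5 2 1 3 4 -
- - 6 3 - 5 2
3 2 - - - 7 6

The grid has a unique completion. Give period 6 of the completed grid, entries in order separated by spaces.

1 7 6 3 4 5 2

Period 6, room 1: period 6 has {2, 3, 5, 6} and room 1 has {3, 4, 5, 6, 7}, leaving only 1.
Period 6, room 2: period 6 has {1, 2, 3, 5, 6} and room 2 has {2, 4, 5}, leaving only 7.
Period 6, room 5: period 6 has {1, 2, 3, 5, 6, 7} and room 5 has {1, 2, 3, 6}, leaving only 4.
So period 6 reads: 1 7 6 3 4 5 2.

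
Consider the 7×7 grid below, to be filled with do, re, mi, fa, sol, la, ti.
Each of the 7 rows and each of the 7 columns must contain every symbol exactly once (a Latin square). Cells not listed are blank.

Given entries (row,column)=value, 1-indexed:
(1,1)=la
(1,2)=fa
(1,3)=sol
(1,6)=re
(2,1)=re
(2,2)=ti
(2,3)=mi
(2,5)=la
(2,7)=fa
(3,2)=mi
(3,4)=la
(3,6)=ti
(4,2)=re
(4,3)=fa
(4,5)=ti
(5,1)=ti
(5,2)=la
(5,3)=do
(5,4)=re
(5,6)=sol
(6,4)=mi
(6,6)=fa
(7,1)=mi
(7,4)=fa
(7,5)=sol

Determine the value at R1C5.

Row 2, column 6: row 2 has {re, mi, fa, la, ti} and column 6 has {re, fa, sol, ti}, leaving only do.
Row 2, column 4: row 2 has {do, re, mi, fa, la, ti} and column 4 has {re, mi, fa, la}, leaving only sol.
Row 3, column 3: row 3 has {mi, la, ti} and column 3 has {do, mi, fa, sol}, leaving only re.
Row 4, column 4: row 4 has {re, fa, ti} and column 4 has {re, mi, fa, sol, la}, leaving only do.
Row 1, column 4: row 1 has {re, fa, sol, la} and column 4 has {do, re, mi, fa, sol, la}, leaving only ti.
Row 4, column 1: row 4 has {do, re, fa, ti} and column 1 has {re, mi, la, ti}, leaving only sol.
Row 5, column 7: row 5 has {do, re, sol, la, ti} and column 7 has {fa}, leaving only mi.
Row 1, column 7: row 1 has {re, fa, sol, la, ti} and column 7 has {mi, fa}, leaving only do.
Row 1 already has {do, re, fa, sol, la, ti} and column 5 already has {sol, la, ti}, so row 1, column 5 must be mi.

mi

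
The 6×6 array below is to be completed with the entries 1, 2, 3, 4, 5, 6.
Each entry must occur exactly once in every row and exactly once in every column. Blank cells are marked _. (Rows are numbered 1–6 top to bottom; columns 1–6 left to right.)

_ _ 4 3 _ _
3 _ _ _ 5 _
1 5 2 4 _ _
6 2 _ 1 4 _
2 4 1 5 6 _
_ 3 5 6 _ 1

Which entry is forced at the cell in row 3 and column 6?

Row 1, column 1: row 1 has {3, 4} and column 1 has {1, 2, 3, 6}, leaving only 5.
Row 2, column 3: row 2 has {3, 5} and column 3 has {1, 2, 4, 5}, leaving only 6.
Row 2, column 2: row 2 has {3, 5, 6} and column 2 has {2, 3, 4, 5}, leaving only 1.
Row 1, column 2: row 1 has {3, 4, 5} and column 2 has {1, 2, 3, 4, 5}, leaving only 6.
Row 1, column 6: row 1 has {3, 4, 5, 6} and column 6 has {1}, leaving only 2.
Row 1, column 5: row 1 has {2, 3, 4, 5, 6} and column 5 has {4, 5, 6}, leaving only 1.
Row 2, column 4: row 2 has {1, 3, 5, 6} and column 4 has {1, 3, 4, 5, 6}, leaving only 2.
Row 2, column 6: row 2 has {1, 2, 3, 5, 6} and column 6 has {1, 2}, leaving only 4.
Row 3, column 5: row 3 has {1, 2, 4, 5} and column 5 has {1, 4, 5, 6}, leaving only 3.
Row 3 already has {1, 2, 3, 4, 5} and column 6 already has {1, 2, 4}, so row 3, column 6 must be 6.

6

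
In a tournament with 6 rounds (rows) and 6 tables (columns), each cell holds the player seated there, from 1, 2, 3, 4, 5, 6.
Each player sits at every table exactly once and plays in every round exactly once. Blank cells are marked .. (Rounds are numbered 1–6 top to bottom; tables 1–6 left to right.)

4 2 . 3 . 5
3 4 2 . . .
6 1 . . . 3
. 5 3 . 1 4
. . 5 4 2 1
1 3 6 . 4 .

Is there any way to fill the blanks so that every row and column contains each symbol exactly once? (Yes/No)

Round 5, table 1: round 5 together with table 1 already contain {1, 2, 3, 4, 5, 6} — every symbol — so nothing can go there. The grid has no valid completion.

No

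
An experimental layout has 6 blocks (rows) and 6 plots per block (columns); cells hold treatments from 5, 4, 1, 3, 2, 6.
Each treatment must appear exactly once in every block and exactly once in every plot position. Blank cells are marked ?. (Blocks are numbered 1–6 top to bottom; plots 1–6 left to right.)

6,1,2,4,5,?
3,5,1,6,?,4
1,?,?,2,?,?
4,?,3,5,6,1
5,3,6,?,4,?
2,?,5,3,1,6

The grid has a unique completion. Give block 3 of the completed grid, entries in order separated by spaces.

Block 3, plot 3: block 3 has {1, 2} and plot 3 has {5, 1, 3, 2, 6}, leaving only 4.
Block 3, plot 2: block 3 has {4, 1, 2} and plot 2 has {5, 1, 3}, leaving only 6.
Block 3, plot 5: block 3 has {4, 1, 2, 6} and plot 5 has {5, 4, 1, 6}, leaving only 3.
Block 3, plot 6: block 3 has {4, 1, 3, 2, 6} and plot 6 has {4, 1, 6}, leaving only 5.
So block 3 reads: 1 6 4 2 3 5.

1 6 4 2 3 5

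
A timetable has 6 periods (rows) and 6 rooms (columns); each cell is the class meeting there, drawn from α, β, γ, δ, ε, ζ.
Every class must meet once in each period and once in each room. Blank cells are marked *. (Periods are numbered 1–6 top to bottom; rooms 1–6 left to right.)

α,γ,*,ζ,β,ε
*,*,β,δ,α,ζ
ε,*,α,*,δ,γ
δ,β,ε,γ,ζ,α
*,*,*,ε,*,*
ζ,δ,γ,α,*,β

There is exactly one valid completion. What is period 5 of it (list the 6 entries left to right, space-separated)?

β α ζ ε γ δ

Period 5, room 5: period 5 has {ε} and room 5 has {α, β, δ, ζ}, leaving only γ.
Period 5, room 1: period 5 has {γ, ε} and room 1 has {α, δ, ε, ζ}, leaving only β.
Period 5, room 6: period 5 has {β, γ, ε} and room 6 has {α, β, γ, ε, ζ}, leaving only δ.
Period 5, room 3: period 5 has {β, γ, δ, ε} and room 3 has {α, β, γ, ε}, leaving only ζ.
Period 5, room 2: period 5 has {β, γ, δ, ε, ζ} and room 2 has {β, γ, δ}, leaving only α.
So period 5 reads: β α ζ ε γ δ.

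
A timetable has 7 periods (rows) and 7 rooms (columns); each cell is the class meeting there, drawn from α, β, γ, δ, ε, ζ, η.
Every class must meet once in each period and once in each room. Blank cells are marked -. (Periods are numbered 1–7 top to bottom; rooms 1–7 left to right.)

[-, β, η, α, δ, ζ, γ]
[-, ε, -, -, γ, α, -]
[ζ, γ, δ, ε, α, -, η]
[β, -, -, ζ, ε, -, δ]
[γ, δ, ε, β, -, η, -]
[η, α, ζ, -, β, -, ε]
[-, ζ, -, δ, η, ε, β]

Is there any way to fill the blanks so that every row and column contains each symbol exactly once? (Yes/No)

No period or room among the givens repeats a symbol, and propagating forced cells runs into no contradiction.
One valid completion exists (for instance, ε β η α δ ζ γ / δ ε β η γ α ζ / ζ γ δ ε α β η / β η α ζ ε γ δ / γ δ ε β ζ η α / η α ζ γ β δ ε / α ζ γ δ η ε β).

Yes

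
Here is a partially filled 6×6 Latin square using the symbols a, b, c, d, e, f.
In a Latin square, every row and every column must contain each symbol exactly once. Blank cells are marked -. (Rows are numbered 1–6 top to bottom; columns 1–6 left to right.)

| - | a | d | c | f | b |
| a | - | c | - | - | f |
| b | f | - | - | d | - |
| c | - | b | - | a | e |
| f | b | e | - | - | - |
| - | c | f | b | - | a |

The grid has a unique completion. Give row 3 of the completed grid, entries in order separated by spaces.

Row 3, column 3: row 3 has {b, d, f} and column 3 has {b, c, d, e, f}, leaving only a.
Row 3, column 4: row 3 has {a, b, d, f} and column 4 has {b, c}, leaving only e.
Row 3, column 6: row 3 has {a, b, d, e, f} and column 6 has {a, b, e, f}, leaving only c.
So row 3 reads: b f a e d c.

b f a e d c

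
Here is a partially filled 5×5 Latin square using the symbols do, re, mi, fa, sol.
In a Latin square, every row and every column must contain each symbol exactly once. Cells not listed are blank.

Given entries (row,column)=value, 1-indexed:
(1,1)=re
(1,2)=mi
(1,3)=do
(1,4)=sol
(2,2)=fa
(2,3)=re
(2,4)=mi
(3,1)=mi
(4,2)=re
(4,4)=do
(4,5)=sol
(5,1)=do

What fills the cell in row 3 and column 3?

Row 1, column 5: row 1 has {do, re, mi, sol} and column 5 has {sol}, leaving only fa.
Row 2, column 1: row 2 has {re, mi, fa} and column 1 has {do, re, mi}, leaving only sol.
Row 2, column 5: row 2 has {re, mi, fa, sol} and column 5 has {fa, sol}, leaving only do.
Row 3, column 5: row 3 has {mi} and column 5 has {do, fa, sol}, leaving only re.
Row 3, column 4: row 3 has {re, mi} and column 4 has {do, mi, sol}, leaving only fa.
Row 3 already has {re, mi, fa} and column 3 already has {do, re}, so row 3, column 3 must be sol.

sol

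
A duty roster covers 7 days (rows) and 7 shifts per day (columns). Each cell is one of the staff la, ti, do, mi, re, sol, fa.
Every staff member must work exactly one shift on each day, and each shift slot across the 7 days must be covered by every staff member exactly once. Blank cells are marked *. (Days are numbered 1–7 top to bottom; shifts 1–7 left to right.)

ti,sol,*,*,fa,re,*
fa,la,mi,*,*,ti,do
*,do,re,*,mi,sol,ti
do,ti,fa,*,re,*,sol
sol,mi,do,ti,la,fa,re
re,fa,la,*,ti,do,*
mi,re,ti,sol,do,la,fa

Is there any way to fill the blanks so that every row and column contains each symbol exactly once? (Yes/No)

Day 1, shift 3: day 1 together with shift 3 already contain {la, ti, do, mi, re, sol, fa} — every symbol — so nothing can go there. The grid has no valid completion.

No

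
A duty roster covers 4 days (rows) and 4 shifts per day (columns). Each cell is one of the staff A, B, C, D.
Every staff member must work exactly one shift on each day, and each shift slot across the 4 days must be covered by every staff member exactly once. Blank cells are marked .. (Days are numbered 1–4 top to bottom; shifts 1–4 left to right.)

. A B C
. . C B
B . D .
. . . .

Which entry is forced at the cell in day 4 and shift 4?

Day 1, shift 1: day 1 has {A, B, C} and shift 1 has {B}, leaving only D.
Day 2, shift 1: day 2 has {B, C} and shift 1 has {B, D}, leaving only A.
Day 2, shift 2: day 2 has {A, B, C} and shift 2 has {A}, leaving only D.
Day 3, shift 2: day 3 has {B, D} and shift 2 has {A, D}, leaving only C.
Day 3, shift 4: day 3 has {B, C, D} and shift 4 has {B, C}, leaving only A.
Day 4 already has {} and shift 4 already has {A, B, C}, so day 4, shift 4 must be D.

D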